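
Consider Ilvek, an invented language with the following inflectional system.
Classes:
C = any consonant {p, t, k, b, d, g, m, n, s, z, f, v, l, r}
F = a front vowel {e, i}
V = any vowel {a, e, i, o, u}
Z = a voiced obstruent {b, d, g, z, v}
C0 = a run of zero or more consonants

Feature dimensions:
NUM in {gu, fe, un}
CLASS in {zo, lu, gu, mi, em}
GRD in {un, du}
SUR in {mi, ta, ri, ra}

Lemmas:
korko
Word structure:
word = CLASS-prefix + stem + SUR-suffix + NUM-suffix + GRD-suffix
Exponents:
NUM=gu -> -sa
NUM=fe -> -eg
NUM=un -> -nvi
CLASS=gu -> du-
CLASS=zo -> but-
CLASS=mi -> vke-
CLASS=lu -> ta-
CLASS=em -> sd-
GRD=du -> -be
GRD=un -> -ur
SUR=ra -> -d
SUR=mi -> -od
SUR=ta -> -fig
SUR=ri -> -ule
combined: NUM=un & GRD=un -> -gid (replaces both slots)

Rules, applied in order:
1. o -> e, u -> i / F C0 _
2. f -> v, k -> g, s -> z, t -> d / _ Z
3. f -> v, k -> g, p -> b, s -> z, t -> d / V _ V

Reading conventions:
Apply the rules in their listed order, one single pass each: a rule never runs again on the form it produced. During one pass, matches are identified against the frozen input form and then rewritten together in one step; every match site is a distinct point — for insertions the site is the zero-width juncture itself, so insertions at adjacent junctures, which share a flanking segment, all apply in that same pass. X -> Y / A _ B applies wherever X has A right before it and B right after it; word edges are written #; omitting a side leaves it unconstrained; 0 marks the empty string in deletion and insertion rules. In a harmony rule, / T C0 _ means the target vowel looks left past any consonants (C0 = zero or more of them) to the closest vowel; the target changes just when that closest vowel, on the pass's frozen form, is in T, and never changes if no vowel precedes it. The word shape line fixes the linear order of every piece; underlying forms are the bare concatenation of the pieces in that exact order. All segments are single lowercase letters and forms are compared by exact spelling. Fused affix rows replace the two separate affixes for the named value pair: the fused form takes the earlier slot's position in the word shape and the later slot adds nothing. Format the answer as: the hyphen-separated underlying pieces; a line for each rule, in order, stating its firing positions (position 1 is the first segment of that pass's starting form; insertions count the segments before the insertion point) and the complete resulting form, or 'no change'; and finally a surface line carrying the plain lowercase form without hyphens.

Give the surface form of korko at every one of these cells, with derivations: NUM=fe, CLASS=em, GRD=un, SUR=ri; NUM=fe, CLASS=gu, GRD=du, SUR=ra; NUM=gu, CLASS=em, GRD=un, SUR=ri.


cell NUM=fe, CLASS=em, GRD=un, SUR=ri:
underlying: sd-korko-ule-eg-ur
1. o -> e, u -> i / F C0 _: fires at position(s) 13: sdkorkouleegir
2. f -> v, k -> g, s -> z, t -> d / _ Z: fires at position(s) 1: zdkorkouleegir
3. f -> v, k -> g, p -> b, s -> z, t -> d / V _ V: no change
surface: zdkorkouleegir

cell NUM=fe, CLASS=gu, GRD=du, SUR=ra:
underlying: du-korko-d-eg-be
1. o -> e, u -> i / F C0 _: no change
2. f -> v, k -> g, s -> z, t -> d / _ Z: no change
3. f -> v, k -> g, p -> b, s -> z, t -> d / V _ V: fires at position(s) 3: dugorkodegbe
surface: dugorkodegbe

cell NUM=gu, CLASS=em, GRD=un, SUR=ri:
underlying: sd-korko-ule-sa-ur
1. o -> e, u -> i / F C0 _: no change
2. f -> v, k -> g, s -> z, t -> d / _ Z: fires at position(s) 1: zdkorkoulesaur
3. f -> v, k -> g, p -> b, s -> z, t -> d / V _ V: fires at position(s) 11: zdkorkoulezaur
surface: zdkorkoulezaur


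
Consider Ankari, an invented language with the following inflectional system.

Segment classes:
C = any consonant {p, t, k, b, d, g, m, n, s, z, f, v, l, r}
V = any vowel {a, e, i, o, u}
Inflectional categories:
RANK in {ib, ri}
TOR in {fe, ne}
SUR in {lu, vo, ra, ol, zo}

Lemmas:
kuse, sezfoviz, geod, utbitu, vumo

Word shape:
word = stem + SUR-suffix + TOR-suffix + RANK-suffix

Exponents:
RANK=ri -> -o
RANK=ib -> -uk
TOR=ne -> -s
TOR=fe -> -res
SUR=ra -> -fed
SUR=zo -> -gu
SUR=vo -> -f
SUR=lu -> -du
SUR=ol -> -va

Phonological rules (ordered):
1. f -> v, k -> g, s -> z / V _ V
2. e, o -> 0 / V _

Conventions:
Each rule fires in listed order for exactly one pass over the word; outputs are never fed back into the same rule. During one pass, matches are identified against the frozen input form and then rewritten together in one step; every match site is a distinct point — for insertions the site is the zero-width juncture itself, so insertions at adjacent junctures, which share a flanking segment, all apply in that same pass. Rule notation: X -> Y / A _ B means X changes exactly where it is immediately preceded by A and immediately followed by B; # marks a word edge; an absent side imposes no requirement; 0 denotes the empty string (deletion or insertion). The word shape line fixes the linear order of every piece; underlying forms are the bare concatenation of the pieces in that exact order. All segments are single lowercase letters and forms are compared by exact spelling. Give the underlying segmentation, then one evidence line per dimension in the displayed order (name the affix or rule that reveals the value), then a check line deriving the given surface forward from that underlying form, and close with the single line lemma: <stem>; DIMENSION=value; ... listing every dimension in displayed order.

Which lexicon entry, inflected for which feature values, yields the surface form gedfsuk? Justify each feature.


underlying: geod-f-s-uk
RANK=ib - signalled by the affix -uk
TOR=ne - signalled by the affix -s
SUR=vo - signalled by the affix -f
check: geodfsuk -> geodfsuk -> gedfsuk
lemma: geod; RANK=ib; TOR=ne; SUR=vo


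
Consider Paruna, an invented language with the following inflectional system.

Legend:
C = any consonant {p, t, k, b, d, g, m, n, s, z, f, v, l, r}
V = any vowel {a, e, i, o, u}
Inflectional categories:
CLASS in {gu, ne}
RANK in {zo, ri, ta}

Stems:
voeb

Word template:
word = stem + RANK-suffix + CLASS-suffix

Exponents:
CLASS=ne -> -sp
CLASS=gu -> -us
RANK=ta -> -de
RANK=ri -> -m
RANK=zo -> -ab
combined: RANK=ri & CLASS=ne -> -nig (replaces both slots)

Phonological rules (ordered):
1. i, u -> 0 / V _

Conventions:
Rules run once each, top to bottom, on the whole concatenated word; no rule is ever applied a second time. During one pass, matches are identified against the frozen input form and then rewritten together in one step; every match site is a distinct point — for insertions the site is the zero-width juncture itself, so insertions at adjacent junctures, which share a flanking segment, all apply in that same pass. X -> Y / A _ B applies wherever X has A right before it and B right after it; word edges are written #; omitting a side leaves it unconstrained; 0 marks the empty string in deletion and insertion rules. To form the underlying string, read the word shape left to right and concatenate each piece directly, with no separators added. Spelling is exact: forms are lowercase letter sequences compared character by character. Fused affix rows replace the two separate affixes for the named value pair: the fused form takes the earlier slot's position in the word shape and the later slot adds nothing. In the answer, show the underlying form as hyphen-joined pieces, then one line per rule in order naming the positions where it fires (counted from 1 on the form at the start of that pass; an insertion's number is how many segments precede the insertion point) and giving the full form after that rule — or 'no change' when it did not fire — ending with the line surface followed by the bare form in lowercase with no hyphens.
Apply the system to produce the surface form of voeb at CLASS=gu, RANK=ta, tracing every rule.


underlying: voeb-de-us
1. i, u -> 0 / V _: fires at position(s) 7: voebdes
surface: voebdes


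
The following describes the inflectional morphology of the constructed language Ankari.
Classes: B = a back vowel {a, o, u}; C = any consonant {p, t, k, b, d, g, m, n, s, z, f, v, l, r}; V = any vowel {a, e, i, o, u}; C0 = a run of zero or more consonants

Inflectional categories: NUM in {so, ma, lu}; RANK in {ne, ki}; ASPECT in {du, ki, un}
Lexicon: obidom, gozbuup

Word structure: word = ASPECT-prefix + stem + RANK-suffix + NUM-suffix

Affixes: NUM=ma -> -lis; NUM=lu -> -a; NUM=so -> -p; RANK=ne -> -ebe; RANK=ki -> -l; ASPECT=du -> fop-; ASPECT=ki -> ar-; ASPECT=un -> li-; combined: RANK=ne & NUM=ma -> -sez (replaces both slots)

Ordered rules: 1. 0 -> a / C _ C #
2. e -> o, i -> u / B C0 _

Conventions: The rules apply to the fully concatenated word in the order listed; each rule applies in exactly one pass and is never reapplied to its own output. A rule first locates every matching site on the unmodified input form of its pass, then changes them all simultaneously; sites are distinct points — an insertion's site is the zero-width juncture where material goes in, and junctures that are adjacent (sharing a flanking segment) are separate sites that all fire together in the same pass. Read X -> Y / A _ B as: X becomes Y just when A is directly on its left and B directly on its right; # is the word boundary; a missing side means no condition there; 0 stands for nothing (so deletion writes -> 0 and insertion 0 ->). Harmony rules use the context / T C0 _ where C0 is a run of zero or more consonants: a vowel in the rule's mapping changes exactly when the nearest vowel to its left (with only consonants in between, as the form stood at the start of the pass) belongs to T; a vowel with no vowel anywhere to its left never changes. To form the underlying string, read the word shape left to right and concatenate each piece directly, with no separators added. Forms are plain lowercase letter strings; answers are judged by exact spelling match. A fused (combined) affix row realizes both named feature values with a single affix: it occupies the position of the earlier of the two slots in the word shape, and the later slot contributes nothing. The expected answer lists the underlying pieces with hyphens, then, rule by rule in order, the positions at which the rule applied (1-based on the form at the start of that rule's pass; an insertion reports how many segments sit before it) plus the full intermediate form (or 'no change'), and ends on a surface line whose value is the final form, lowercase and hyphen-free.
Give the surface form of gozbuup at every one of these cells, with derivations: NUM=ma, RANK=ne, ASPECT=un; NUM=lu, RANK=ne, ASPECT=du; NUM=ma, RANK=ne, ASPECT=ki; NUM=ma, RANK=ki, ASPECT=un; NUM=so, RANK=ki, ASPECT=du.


cell NUM=ma, RANK=ne, ASPECT=un:
underlying: li-gozbuup-sez
1. 0 -> a / C _ C #: no change
2. e -> o, i -> u / B C0 _: fires at position(s) 11: ligozbuupsoz
surface: ligozbuupsoz

cell NUM=lu, RANK=ne, ASPECT=du:
underlying: fop-gozbuup-ebe-a
1. 0 -> a / C _ C #: no change
2. e -> o, i -> u / B C0 _: fires at position(s) 11: fopgozbuupobea
surface: fopgozbuupobea

cell NUM=ma, RANK=ne, ASPECT=ki:
underlying: ar-gozbuup-sez
1. 0 -> a / C _ C #: no change
2. e -> o, i -> u / B C0 _: fires at position(s) 11: argozbuupsoz
surface: argozbuupsoz

cell NUM=ma, RANK=ki, ASPECT=un:
underlying: li-gozbuup-l-lis
1. 0 -> a / C _ C #: no change
2. e -> o, i -> u / B C0 _: fires at position(s) 12: ligozbuupllus
surface: ligozbuupllus

cell NUM=so, RANK=ki, ASPECT=du:
underlying: fop-gozbuup-l-p
1. 0 -> a / C _ C #: inserts after position(s) 11: fopgozbuuplap
2. e -> o, i -> u / B C0 _: no change
surface: fopgozbuuplap


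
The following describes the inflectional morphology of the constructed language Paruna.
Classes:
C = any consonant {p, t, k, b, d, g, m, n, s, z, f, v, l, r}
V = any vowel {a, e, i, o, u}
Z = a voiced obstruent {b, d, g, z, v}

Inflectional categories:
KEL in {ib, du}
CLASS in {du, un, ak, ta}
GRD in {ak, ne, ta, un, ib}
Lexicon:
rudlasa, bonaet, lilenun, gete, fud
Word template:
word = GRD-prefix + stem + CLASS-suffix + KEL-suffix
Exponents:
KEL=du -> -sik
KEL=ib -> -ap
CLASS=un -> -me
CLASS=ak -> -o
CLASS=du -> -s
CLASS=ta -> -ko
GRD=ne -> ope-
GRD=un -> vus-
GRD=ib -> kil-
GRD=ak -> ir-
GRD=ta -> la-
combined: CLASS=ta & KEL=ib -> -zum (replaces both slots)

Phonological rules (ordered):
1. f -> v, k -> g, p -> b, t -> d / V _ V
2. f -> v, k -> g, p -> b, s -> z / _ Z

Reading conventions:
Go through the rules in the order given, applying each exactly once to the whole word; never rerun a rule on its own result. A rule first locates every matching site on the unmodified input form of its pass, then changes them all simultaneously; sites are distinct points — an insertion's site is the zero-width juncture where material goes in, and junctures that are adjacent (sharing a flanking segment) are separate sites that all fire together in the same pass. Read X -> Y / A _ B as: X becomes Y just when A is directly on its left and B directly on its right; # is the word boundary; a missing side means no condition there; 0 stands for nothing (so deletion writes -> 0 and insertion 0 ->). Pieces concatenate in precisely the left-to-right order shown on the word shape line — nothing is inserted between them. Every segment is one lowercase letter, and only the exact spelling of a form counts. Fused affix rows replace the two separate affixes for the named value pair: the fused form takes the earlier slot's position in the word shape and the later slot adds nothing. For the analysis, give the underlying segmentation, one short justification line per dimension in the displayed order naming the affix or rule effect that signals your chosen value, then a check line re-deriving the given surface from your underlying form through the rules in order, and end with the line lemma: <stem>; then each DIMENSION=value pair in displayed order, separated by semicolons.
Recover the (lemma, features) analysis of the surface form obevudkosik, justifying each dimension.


underlying: ope-fud-ko-sik
KEL=du - signalled by the affix -sik
CLASS=ta - signalled by the affix -ko
GRD=ne - signalled by the affix ope-
check: opefudkosik -> obevudkosik -> obevudkosik
lemma: fud; KEL=du; CLASS=ta; GRD=ne


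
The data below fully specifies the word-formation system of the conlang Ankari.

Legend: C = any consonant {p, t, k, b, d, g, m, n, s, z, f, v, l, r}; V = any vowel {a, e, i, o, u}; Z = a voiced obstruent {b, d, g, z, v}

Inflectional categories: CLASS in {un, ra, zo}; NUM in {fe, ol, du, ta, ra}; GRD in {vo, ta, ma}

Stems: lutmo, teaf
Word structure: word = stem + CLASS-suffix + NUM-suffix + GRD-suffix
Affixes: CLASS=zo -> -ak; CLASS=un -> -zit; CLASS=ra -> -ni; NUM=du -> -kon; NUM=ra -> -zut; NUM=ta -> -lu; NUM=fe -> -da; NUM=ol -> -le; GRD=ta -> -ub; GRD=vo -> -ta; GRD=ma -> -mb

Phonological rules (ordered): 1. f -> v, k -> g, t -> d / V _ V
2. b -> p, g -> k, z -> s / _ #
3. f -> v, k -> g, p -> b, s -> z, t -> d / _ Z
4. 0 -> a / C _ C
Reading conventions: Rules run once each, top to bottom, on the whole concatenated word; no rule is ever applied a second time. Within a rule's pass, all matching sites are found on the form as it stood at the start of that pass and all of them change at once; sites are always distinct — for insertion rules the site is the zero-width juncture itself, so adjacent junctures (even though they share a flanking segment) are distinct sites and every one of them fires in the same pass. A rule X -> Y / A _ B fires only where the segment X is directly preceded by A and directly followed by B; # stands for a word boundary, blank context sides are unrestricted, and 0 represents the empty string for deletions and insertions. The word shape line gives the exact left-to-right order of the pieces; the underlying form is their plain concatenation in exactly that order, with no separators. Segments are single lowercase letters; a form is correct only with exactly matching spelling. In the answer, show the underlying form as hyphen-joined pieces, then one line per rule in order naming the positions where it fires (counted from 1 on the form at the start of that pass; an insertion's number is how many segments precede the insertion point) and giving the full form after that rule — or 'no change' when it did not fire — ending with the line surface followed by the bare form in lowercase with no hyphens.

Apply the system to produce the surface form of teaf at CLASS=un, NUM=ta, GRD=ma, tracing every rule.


underlying: teaf-zit-lu-mb
1. f -> v, k -> g, t -> d / V _ V: no change
2. b -> p, g -> k, z -> s / _ #: fires at position(s) 11: teafzitlump
3. f -> v, k -> g, p -> b, s -> z, t -> d / _ Z: fires at position(s) 4: teavzitlump
4. 0 -> a / C _ C: inserts after position(s) 4, 7, 10: teavazitalumap
surface: teavazitalumap


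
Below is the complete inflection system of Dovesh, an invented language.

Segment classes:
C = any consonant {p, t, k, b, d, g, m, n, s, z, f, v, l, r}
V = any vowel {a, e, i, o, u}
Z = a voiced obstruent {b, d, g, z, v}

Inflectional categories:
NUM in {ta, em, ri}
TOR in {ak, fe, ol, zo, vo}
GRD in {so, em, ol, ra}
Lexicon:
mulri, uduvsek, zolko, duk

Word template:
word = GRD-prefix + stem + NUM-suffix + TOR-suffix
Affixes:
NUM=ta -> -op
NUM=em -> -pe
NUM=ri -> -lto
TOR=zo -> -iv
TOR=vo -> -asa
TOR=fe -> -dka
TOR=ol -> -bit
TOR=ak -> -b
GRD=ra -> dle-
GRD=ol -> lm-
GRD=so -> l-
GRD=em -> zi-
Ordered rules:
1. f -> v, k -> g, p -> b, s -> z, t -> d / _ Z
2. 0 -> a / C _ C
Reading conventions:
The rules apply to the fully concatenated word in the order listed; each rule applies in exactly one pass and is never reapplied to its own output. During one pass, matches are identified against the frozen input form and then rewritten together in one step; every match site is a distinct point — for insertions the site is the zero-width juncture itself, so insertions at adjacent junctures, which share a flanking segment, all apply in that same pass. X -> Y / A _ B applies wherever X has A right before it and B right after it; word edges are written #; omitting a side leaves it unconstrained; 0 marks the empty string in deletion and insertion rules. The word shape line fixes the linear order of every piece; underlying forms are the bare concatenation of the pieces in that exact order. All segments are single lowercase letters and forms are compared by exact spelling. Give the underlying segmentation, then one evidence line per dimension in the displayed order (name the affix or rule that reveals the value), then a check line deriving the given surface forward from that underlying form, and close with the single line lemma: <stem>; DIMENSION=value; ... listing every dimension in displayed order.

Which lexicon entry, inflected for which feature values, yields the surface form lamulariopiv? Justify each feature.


underlying: l-mulri-op-iv
NUM=ta - signalled by the affix -op
TOR=zo - signalled by the affix -iv
GRD=so - signalled by the affix l-
check: lmulriopiv -> lmulriopiv -> lamulariopiv
lemma: mulri; NUM=ta; TOR=zo; GRD=so


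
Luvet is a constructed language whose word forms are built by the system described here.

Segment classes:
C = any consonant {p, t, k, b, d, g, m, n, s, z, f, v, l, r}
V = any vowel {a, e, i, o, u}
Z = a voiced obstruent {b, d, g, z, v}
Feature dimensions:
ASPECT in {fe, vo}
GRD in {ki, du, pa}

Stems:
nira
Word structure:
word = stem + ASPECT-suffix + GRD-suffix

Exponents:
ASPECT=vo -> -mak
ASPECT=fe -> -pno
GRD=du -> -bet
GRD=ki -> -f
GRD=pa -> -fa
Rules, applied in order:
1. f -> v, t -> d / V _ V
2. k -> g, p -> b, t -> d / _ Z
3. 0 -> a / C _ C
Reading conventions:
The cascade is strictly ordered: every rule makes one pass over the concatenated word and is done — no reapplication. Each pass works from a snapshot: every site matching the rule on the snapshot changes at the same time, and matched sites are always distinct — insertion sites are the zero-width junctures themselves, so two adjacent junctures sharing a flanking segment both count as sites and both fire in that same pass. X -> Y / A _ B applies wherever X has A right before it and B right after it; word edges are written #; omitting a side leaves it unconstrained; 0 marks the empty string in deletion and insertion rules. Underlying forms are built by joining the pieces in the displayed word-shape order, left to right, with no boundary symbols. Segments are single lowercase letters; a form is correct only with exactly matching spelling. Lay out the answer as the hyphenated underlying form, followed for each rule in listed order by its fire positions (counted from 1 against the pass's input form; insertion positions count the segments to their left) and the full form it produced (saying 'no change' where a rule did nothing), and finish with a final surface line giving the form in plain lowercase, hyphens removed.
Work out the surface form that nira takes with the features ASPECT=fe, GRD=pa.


underlying: nira-pno-fa
1. f -> v, t -> d / V _ V: fires at position(s) 8: nirapnova
2. k -> g, p -> b, t -> d / _ Z: no change
3. 0 -> a / C _ C: inserts after position(s) 5: nirapanova
surface: nirapanova


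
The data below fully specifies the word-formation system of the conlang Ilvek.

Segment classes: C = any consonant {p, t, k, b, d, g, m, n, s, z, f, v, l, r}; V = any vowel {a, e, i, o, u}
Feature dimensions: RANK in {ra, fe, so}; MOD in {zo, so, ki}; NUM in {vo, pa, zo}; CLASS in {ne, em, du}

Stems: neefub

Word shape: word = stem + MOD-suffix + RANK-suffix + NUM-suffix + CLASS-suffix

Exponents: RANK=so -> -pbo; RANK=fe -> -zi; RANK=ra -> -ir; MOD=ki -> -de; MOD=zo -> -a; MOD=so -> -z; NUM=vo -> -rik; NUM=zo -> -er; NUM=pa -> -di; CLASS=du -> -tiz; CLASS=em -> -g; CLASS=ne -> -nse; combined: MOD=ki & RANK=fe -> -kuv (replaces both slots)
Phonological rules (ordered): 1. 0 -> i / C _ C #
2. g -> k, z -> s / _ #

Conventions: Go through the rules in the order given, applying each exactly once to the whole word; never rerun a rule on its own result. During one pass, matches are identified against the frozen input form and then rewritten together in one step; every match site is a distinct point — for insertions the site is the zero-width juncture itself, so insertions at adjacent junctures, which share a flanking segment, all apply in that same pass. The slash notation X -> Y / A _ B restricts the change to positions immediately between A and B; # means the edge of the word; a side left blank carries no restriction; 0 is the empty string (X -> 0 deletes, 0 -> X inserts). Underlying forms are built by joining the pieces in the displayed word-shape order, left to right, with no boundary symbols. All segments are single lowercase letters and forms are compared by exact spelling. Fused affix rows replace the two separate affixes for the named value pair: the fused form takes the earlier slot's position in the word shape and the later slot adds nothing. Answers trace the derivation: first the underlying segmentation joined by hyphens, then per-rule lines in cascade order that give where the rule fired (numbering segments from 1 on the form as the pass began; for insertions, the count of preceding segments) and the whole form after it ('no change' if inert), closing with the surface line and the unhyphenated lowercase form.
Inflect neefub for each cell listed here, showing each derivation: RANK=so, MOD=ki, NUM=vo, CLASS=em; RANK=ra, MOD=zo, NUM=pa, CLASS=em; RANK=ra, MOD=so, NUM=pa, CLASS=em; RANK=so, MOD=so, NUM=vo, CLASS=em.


cell RANK=so, MOD=ki, NUM=vo, CLASS=em:
underlying: neefub-de-pbo-rik-g
1. 0 -> i / C _ C #: inserts after position(s) 14: neefubdepborikig
2. g -> k, z -> s / _ #: fires at position(s) 16: neefubdepborikik
surface: neefubdepborikik

cell RANK=ra, MOD=zo, NUM=pa, CLASS=em:
underlying: neefub-a-ir-di-g
1. 0 -> i / C _ C #: no change
2. g -> k, z -> s / _ #: fires at position(s) 12: neefubairdik
surface: neefubairdik

cell RANK=ra, MOD=so, NUM=pa, CLASS=em:
underlying: neefub-z-ir-di-g
1. 0 -> i / C _ C #: no change
2. g -> k, z -> s / _ #: fires at position(s) 12: neefubzirdik
surface: neefubzirdik

cell RANK=so, MOD=so, NUM=vo, CLASS=em:
underlying: neefub-z-pbo-rik-g
1. 0 -> i / C _ C #: inserts after position(s) 13: neefubzpborikig
2. g -> k, z -> s / _ #: fires at position(s) 15: neefubzpborikik
surface: neefubzpborikik


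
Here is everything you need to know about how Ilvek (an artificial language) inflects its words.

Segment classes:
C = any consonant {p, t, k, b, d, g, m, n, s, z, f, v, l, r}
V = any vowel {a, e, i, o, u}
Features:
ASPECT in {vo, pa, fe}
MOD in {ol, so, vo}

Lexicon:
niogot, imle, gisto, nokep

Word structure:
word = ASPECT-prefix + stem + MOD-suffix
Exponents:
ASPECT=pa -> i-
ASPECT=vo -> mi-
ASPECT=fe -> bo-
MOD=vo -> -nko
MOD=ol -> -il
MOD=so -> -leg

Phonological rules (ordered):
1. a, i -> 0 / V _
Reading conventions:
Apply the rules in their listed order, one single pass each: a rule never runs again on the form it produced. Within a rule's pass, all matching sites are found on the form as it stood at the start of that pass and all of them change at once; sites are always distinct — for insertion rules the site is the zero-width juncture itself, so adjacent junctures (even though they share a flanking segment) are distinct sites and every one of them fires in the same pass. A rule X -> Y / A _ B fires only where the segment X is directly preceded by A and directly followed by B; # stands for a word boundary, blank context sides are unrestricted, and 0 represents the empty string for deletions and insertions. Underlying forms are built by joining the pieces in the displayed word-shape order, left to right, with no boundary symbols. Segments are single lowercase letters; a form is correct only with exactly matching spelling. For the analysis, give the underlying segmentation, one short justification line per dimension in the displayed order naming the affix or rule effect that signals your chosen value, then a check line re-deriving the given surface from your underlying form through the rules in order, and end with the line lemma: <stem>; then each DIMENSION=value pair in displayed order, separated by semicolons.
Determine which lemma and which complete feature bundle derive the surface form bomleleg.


underlying: bo-imle-leg
ASPECT=fe - signalled by the affix bo-
MOD=so - signalled by the affix -leg
check: boimleleg -> bomleleg
lemma: imle; ASPECT=fe; MOD=so


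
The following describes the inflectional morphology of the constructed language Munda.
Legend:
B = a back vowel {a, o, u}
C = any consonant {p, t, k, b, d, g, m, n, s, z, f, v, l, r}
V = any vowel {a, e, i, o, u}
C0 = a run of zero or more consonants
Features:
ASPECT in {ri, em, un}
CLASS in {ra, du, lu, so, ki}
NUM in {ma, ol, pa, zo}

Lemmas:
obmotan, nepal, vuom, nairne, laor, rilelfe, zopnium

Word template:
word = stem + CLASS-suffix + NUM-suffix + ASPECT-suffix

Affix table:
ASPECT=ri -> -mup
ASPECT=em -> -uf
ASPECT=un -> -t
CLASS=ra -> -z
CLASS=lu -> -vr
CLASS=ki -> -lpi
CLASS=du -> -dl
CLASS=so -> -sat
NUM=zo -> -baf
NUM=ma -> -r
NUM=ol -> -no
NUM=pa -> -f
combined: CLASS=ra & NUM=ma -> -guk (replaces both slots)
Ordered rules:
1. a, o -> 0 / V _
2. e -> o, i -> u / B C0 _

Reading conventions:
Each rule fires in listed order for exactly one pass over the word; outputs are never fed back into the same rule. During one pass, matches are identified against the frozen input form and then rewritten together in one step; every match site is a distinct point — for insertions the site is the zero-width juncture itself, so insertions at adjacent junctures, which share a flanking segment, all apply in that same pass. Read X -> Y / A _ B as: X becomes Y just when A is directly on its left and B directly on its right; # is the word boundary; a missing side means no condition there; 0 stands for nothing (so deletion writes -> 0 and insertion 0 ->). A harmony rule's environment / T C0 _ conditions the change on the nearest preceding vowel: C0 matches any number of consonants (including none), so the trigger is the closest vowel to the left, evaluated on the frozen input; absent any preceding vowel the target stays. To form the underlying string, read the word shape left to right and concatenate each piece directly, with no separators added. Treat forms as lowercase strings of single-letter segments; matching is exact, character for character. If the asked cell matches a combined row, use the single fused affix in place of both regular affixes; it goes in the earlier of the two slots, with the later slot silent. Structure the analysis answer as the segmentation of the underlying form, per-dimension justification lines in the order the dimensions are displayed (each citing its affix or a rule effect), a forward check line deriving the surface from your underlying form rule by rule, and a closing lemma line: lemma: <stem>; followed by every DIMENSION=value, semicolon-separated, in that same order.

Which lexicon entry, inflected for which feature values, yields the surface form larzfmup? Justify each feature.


underlying: laor-z-f-mup
ASPECT=ri - signalled by the affix -mup
CLASS=ra - signalled by the affix -z
NUM=pa - signalled by the affix -f
check: laorzfmup -> larzfmup -> larzfmup
lemma: laor; ASPECT=ri; CLASS=ra; NUM=pa


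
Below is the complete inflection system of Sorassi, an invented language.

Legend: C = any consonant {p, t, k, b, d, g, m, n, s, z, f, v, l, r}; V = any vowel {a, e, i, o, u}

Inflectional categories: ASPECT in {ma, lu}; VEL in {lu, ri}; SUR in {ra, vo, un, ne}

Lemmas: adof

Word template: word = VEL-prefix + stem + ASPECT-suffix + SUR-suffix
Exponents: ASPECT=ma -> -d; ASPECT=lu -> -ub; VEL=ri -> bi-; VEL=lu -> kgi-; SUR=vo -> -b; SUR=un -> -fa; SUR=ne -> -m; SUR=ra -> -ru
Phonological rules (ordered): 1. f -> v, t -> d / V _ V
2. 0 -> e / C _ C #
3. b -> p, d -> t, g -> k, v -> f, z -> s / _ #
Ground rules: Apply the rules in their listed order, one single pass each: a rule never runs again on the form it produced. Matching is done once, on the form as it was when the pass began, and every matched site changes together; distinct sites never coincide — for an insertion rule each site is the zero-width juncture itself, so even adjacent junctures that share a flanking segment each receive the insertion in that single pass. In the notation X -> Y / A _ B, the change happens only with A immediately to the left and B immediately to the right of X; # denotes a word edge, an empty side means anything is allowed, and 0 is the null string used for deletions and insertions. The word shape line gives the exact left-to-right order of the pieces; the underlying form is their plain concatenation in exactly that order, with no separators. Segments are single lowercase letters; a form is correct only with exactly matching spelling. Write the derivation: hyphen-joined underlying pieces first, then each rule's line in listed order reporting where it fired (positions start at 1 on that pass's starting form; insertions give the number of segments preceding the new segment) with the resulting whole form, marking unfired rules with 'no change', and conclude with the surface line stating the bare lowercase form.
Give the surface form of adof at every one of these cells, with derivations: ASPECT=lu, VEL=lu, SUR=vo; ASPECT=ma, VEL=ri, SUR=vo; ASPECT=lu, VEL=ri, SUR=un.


cell ASPECT=lu, VEL=lu, SUR=vo:
underlying: kgi-adof-ub-b
1. f -> v, t -> d / V _ V: fires at position(s) 7: kgiadovubb
2. 0 -> e / C _ C #: inserts after position(s) 9: kgiadovubeb
3. b -> p, d -> t, g -> k, v -> f, z -> s / _ #: fires at position(s) 11: kgiadovubep
surface: kgiadovubep

cell ASPECT=ma, VEL=ri, SUR=vo:
underlying: bi-adof-d-b
1. f -> v, t -> d / V _ V: no change
2. 0 -> e / C _ C #: inserts after position(s) 7: biadofdeb
3. b -> p, d -> t, g -> k, v -> f, z -> s / _ #: fires at position(s) 9: biadofdep
surface: biadofdep

cell ASPECT=lu, VEL=ri, SUR=un:
underlying: bi-adof-ub-fa
1. f -> v, t -> d / V _ V: fires at position(s) 6: biadovubfa
2. 0 -> e / C _ C #: no change
3. b -> p, d -> t, g -> k, v -> f, z -> s / _ #: no change
surface: biadovubfa


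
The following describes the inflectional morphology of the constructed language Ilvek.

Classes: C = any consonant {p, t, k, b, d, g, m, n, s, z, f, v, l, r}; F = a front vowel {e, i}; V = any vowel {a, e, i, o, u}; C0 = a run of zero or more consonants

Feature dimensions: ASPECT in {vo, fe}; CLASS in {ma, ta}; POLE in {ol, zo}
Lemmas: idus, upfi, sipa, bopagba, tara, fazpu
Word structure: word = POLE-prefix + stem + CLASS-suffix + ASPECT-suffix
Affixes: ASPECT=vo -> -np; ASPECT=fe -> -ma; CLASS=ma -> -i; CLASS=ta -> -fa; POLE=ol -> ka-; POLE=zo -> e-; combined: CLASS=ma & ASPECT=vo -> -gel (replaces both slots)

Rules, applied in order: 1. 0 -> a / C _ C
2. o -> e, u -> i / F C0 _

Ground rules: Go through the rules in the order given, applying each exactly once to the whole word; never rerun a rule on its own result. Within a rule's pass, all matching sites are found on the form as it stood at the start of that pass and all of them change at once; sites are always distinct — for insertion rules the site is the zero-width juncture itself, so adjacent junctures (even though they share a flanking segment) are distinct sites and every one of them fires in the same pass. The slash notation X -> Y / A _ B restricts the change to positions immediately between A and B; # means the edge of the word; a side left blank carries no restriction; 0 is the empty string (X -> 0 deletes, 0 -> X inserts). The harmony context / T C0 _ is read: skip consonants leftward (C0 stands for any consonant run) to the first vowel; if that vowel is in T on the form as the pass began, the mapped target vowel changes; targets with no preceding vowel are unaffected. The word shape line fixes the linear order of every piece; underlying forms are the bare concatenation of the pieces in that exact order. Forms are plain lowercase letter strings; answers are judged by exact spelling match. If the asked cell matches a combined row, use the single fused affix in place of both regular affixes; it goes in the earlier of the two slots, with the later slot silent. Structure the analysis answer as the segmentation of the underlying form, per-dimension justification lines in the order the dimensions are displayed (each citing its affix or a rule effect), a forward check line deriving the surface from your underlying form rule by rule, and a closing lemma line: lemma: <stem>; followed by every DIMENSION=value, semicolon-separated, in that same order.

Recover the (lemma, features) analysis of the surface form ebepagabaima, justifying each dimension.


underlying: e-bopagba-i-ma
ASPECT=fe - signalled by the affix -ma
CLASS=ma - signalled by the affix -i
POLE=zo - signalled by the affix e-
check: ebopagbaima -> ebopagabaima -> ebepagabaima
lemma: bopagba; ASPECT=fe; CLASS=ma; POLE=zo


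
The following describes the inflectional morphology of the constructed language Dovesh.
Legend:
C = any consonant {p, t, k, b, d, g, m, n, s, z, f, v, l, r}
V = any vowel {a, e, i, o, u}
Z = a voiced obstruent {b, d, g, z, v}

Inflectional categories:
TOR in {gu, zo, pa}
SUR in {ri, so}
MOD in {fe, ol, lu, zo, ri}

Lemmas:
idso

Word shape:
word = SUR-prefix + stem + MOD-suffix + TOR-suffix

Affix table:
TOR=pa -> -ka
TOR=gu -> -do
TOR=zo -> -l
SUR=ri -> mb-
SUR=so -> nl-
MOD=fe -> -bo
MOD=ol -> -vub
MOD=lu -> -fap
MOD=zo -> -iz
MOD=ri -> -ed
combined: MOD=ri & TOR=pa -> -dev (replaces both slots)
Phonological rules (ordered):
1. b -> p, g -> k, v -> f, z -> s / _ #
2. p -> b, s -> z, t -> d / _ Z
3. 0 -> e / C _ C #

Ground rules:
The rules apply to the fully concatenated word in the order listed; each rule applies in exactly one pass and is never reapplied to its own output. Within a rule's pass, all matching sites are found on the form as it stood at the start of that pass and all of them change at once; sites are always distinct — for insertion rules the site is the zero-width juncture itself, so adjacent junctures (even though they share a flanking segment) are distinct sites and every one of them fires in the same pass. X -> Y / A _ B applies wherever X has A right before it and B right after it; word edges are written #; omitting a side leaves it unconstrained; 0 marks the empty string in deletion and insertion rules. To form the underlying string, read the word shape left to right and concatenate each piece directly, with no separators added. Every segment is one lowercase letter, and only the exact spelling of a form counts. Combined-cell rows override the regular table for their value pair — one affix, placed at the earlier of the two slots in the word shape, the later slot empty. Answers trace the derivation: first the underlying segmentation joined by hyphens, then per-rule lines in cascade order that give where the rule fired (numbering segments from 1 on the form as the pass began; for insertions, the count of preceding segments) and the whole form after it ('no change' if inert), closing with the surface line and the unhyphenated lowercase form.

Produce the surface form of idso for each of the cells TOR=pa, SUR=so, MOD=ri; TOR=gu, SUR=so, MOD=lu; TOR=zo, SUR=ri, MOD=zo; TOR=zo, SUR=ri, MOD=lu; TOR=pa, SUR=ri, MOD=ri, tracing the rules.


cell TOR=pa, SUR=so, MOD=ri:
underlying: nl-idso-dev
1. b -> p, g -> k, v -> f, z -> s / _ #: fires at position(s) 9: nlidsodef
2. p -> b, s -> z, t -> d / _ Z: no change
3. 0 -> e / C _ C #: no change
surface: nlidsodef

cell TOR=gu, SUR=so, MOD=lu:
underlying: nl-idso-fap-do
1. b -> p, g -> k, v -> f, z -> s / _ #: no change
2. p -> b, s -> z, t -> d / _ Z: fires at position(s) 9: nlidsofabdo
3. 0 -> e / C _ C #: no change
surface: nlidsofabdo

cell TOR=zo, SUR=ri, MOD=zo:
underlying: mb-idso-iz-l
1. b -> p, g -> k, v -> f, z -> s / _ #: no change
2. p -> b, s -> z, t -> d / _ Z: no change
3. 0 -> e / C _ C #: inserts after position(s) 8: mbidsoizel
surface: mbidsoizel

cell TOR=zo, SUR=ri, MOD=lu:
underlying: mb-idso-fap-l
1. b -> p, g -> k, v -> f, z -> s / _ #: no change
2. p -> b, s -> z, t -> d / _ Z: no change
3. 0 -> e / C _ C #: inserts after position(s) 9: mbidsofapel
surface: mbidsofapel

cell TOR=pa, SUR=ri, MOD=ri:
underlying: mb-idso-dev
1. b -> p, g -> k, v -> f, z -> s / _ #: fires at position(s) 9: mbidsodef
2. p -> b, s -> z, t -> d / _ Z: no change
3. 0 -> e / C _ C #: no change
surface: mbidsodef


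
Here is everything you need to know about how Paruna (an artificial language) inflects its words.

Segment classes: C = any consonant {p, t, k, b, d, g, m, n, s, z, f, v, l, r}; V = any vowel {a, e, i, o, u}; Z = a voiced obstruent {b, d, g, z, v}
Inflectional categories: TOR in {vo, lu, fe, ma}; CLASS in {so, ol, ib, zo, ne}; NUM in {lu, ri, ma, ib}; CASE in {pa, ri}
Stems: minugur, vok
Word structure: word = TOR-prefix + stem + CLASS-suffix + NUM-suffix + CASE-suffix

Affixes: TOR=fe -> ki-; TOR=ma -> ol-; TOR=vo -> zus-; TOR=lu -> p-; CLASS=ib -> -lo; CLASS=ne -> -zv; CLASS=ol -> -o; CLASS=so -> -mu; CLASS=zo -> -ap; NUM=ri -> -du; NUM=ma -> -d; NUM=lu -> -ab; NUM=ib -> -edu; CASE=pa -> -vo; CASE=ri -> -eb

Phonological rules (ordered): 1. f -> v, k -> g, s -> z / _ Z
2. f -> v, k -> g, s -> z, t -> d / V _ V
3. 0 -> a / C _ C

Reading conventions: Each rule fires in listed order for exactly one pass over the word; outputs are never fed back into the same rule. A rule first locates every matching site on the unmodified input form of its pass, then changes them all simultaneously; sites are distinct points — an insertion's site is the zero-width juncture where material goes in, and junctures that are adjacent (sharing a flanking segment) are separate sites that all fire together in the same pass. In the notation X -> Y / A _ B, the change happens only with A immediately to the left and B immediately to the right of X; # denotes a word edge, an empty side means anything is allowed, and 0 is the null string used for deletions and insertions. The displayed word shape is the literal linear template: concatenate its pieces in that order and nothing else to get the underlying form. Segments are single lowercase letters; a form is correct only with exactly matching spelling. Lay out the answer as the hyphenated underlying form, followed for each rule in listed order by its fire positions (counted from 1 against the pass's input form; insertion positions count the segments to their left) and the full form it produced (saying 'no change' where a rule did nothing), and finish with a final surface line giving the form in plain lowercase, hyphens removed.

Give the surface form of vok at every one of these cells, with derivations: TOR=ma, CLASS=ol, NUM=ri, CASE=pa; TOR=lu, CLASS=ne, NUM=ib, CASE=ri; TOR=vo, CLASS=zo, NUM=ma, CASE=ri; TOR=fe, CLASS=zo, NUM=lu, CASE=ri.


cell TOR=ma, CLASS=ol, NUM=ri, CASE=pa:
underlying: ol-vok-o-du-vo
1. f -> v, k -> g, s -> z / _ Z: no change
2. f -> v, k -> g, s -> z, t -> d / V _ V: fires at position(s) 5: olvogoduvo
3. 0 -> a / C _ C: inserts after position(s) 2: olavogoduvo
surface: olavogoduvo

cell TOR=lu, CLASS=ne, NUM=ib, CASE=ri:
underlying: p-vok-zv-edu-eb
1. f -> v, k -> g, s -> z / _ Z: fires at position(s) 4: pvogzvedueb
2. f -> v, k -> g, s -> z, t -> d / V _ V: no change
3. 0 -> a / C _ C: inserts after position(s) 1, 4, 5: pavogazavedueb
surface: pavogazavedueb

cell TOR=vo, CLASS=zo, NUM=ma, CASE=ri:
underlying: zus-vok-ap-d-eb
1. f -> v, k -> g, s -> z / _ Z: fires at position(s) 3: zuzvokapdeb
2. f -> v, k -> g, s -> z, t -> d / V _ V: fires at position(s) 6: zuzvogapdeb
3. 0 -> a / C _ C: inserts after position(s) 3, 8: zuzavogapadeb
surface: zuzavogapadeb

cell TOR=fe, CLASS=zo, NUM=lu, CASE=ri:
underlying: ki-vok-ap-ab-eb
1. f -> v, k -> g, s -> z / _ Z: no change
2. f -> v, k -> g, s -> z, t -> d / V _ V: fires at position(s) 5: kivogapabeb
3. 0 -> a / C _ C: no change
surface: kivogapabeb
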